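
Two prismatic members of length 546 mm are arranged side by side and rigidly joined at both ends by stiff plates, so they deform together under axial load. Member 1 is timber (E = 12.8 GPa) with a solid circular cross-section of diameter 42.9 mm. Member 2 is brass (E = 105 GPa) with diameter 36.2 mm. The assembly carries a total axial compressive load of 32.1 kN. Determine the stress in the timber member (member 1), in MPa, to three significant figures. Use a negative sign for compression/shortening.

-3.25 MPa

A_1 = 1445 mm².
A_2 = 1029 mm².
Equal strain + equilibrium ⇒ each member carries load in proportion to AE: A₁E₁ = 18500000 N, A₂E₂ = 108100000 N, ΣAE = 126600000 N.
σ₁ = P·E₁/ΣAE = -32100·12800/126600000 = -3.246 MPa.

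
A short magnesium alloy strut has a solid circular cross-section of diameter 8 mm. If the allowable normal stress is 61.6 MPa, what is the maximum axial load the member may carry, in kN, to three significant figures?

3.10 kN

A = 50.27 mm².
P_max = σ_allow · A = 61.6 · 50.27 = 3096 N = 3.096 kN.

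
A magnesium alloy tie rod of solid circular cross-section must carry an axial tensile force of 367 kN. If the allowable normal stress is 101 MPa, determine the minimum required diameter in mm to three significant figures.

68.0 mm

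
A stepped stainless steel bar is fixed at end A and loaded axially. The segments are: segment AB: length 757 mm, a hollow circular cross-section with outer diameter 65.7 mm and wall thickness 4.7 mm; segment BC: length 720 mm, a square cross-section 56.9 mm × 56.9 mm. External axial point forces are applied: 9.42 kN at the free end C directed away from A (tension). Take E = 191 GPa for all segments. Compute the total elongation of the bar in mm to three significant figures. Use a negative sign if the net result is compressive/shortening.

Internal axial forces (sectioning from the free end, tension +): N_BC = 9.42 kN, N_AB = 9.42 kN.
A_AB = 900.7 mm².
A_BC = 3238 mm².
δ_AB = 9420·757/(900.7·191000) = 0.04145 mm
δ_BC = 9420·720/(3238·191000) = 0.01097 mm
δ = Σδ_i = 0.05242 mm.

0.0524 mm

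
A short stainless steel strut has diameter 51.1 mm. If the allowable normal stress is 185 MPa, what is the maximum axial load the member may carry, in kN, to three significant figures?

379 kN

A = 2051 mm².
P_max = σ_allow · A = 185 · 2051 = 379400 N = 379.4 kN.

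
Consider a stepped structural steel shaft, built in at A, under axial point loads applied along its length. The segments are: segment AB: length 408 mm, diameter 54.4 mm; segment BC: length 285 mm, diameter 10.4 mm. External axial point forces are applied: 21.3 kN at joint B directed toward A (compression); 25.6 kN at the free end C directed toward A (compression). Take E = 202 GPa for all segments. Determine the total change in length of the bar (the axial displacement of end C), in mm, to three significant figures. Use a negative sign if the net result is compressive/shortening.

Internal axial forces (sectioning from the free end, tension +): N_BC = -25.6 kN, N_AB = -46.9 kN.
A_AB = 2324 mm².
A_BC = 84.95 mm².
δ_AB = -46900·408/(2324·202000) = -0.04076 mm
δ_BC = -25600·285/(84.95·202000) = -0.4252 mm
δ = Σδ_i = -0.4659 mm.

-0.466 mm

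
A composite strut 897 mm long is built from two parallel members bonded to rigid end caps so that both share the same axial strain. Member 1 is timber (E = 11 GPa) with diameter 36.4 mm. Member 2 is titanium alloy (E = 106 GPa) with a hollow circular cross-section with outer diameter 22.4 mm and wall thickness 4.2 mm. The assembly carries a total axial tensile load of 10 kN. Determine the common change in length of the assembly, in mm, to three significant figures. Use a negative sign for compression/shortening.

A_1 = 1041 mm².
A_2 = 240.1 mm².
Equal strain + equilibrium ⇒ each member carries load in proportion to AE: A₁E₁ = 11450000 N, A₂E₂ = 25460000 N, ΣAE = 36900000 N.
δ = PL/ΣAE = 10000·897/36900000 = 0.2431 mm.

0.243 mm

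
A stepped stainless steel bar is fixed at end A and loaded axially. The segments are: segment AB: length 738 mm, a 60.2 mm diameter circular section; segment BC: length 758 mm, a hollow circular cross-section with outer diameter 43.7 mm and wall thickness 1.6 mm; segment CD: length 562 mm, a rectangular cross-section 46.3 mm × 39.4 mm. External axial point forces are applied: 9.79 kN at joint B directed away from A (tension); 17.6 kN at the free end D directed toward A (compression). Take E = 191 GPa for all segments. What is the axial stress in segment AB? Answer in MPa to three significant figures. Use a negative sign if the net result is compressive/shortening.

-2.74 MPa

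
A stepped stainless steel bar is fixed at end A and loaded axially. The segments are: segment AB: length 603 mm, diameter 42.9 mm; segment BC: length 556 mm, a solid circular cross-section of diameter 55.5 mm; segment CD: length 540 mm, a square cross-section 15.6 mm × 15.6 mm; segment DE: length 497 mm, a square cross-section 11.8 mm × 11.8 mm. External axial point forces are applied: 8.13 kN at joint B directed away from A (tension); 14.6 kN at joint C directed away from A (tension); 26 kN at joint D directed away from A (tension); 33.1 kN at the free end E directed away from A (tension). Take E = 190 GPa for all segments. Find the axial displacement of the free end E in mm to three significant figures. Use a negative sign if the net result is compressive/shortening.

Internal axial forces (sectioning from the free end, tension +): N_DE = 33.1 kN, N_CD = 59.1 kN, N_BC = 73.7 kN, N_AB = 81.83 kN.
A_AB = 1445 mm².
A_BC = 2419 mm².
A_CD = 243.4 mm².
A_DE = 139.2 mm².
δ_AB = 81830·603/(1445·190000) = 0.1797 mm
δ_BC = 73700·556/(2419·190000) = 0.08915 mm
δ_CD = 59100·540/(243.4·190000) = 0.6902 mm
δ_DE = 33100·497/(139.2·190000) = 0.6218 mm
δ = Σδ_i = 1.581 mm.

1.58 mm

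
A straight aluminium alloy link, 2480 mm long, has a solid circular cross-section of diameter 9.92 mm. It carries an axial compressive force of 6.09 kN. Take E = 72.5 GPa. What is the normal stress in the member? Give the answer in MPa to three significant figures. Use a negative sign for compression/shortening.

A = 77.29 mm².
σ = N/A = -6090/77.29 = -78.8 MPa.

-78.8 MPa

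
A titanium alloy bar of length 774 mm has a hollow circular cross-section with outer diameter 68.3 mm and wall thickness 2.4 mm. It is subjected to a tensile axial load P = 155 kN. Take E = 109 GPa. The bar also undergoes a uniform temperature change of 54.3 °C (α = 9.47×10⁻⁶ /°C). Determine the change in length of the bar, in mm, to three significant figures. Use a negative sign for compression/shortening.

A = 496.9 mm².
δ_mech = NL/(AE) = 155000·774/(496.9·109000) = 2.215 mm.
δ_thermal = αLΔT = 9.47e-6·774·54.3 = 0.398 mm.
δ = δ_mech + δ_thermal = 2.613 mm.

2.61 mm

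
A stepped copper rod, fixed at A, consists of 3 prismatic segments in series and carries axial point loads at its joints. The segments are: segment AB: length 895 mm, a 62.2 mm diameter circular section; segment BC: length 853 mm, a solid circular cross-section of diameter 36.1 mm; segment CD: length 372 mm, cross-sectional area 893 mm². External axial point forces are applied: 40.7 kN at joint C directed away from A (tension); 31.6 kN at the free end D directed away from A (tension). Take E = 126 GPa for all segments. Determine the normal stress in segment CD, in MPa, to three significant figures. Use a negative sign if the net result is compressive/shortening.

Internal axial forces (sectioning from the free end, tension +): N_CD = 31.6 kN, N_BC = 72.3 kN, N_AB = 72.3 kN.
σ_CD = N_CD/A_CD = 31600/893 = 35.39 MPa.

35.4 MPa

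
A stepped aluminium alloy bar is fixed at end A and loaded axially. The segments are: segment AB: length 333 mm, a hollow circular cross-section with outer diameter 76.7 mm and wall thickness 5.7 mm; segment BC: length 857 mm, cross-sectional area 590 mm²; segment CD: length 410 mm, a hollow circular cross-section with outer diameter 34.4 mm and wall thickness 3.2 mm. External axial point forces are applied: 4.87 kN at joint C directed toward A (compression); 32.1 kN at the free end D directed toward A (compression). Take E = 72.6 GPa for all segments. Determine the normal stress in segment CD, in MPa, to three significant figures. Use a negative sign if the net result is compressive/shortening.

Internal axial forces (sectioning from the free end, tension +): N_CD = -32.1 kN, N_BC = -36.97 kN, N_AB = -36.97 kN.
A_CD = 313.7 mm².
σ_CD = N_CD/A_CD = -32100/313.7 = -102.3 MPa.

-102 MPa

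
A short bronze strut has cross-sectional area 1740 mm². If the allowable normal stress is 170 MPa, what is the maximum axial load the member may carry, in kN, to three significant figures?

P_max = σ_allow · A = 170 · 1740 = 295800 N = 295.8 kN.

296 kN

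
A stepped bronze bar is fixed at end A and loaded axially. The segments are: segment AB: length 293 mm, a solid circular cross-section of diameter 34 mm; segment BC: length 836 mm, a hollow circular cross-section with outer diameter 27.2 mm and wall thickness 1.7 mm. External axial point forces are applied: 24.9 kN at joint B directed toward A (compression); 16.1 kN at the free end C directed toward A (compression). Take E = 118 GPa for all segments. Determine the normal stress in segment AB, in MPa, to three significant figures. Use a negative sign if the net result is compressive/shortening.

-45.2 MPa

Internal axial forces (sectioning from the free end, tension +): N_BC = -16.1 kN, N_AB = -41 kN.
A_AB = 907.9 mm².
σ_AB = N_AB/A_AB = -41000/907.9 = -45.16 MPa.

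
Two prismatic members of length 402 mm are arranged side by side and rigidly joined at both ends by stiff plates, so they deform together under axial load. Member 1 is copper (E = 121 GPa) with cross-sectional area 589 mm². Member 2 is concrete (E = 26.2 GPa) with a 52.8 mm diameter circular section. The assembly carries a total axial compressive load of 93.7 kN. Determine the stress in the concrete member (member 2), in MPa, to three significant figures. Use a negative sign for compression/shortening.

A_2 = 2190 mm².
Equal strain + equilibrium ⇒ each member carries load in proportion to AE: A₁E₁ = 71270000 N, A₂E₂ = 57370000 N, ΣAE = 128600000 N.
σ₂ = P·E₂/ΣAE = -93700·26200/128600000 = -19.08 MPa.

-19.1 MPa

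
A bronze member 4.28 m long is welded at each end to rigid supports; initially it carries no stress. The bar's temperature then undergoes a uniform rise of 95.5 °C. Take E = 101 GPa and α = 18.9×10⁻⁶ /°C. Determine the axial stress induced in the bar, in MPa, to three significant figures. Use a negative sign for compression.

-182 MPa

Free thermal expansion αLΔT = 18.9e-6 · 4280 · 95.5 = 7.725 mm.
The walls impose strain ε = −(7.725)/4280 = -1.8049e-03; σ = Eε = 101000 · -1.8049e-03 = -182.3 MPa.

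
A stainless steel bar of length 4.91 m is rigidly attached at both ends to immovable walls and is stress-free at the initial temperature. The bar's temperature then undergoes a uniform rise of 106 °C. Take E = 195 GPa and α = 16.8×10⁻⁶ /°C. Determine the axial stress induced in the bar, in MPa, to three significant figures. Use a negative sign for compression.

Free thermal expansion αLΔT = 16.8e-6 · 4910 · 106 = 8.744 mm.
The walls impose strain ε = −(8.744)/4910 = -1.7808e-03; σ = Eε = 195000 · -1.7808e-03 = -347.3 MPa.

-347 MPa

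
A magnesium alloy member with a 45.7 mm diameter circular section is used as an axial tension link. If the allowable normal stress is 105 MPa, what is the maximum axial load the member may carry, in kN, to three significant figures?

A = 1640 mm².
P_max = σ_allow · A = 105 · 1640 = 172200 N = 172.2 kN.

172 kN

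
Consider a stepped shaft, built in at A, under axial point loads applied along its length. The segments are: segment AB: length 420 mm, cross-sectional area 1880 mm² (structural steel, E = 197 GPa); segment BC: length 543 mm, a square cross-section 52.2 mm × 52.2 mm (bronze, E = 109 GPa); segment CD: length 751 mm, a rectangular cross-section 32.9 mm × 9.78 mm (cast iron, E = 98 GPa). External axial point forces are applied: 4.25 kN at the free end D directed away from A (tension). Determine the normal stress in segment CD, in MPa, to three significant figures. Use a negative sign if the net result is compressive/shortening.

13.2 MPa

Internal axial forces (sectioning from the free end, tension +): N_CD = 4.25 kN, N_BC = 4.25 kN, N_AB = 4.25 kN.
A_CD = 321.8 mm².
σ_CD = N_CD/A_CD = 4250/321.8 = 13.21 MPa.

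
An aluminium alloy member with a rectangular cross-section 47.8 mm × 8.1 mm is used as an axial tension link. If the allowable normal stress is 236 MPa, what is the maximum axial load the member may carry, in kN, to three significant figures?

A = 387.2 mm².
P_max = σ_allow · A = 236 · 387.2 = 91370 N = 91.37 kN.

91.4 kN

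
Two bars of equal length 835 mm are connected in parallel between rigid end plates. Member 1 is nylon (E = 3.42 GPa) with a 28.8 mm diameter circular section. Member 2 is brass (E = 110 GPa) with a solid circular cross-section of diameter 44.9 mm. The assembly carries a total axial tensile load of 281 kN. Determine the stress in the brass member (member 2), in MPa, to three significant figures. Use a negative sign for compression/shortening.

175 MPa

A_1 = 651.4 mm².
A_2 = 1583 mm².
Equal strain + equilibrium ⇒ each member carries load in proportion to AE: A₁E₁ = 2228000 N, A₂E₂ = 174200000 N, ΣAE = 176400000 N.
σ₂ = P·E₂/ΣAE = 281000·110000/176400000 = 175.2 MPa.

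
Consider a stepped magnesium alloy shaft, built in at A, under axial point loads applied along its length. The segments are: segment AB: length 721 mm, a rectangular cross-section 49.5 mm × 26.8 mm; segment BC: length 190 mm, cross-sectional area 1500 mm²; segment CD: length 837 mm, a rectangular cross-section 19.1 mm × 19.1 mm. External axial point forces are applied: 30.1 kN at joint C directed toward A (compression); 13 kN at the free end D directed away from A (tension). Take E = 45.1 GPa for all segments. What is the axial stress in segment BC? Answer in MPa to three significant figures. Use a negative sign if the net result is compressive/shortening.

-11.4 MPa

Internal axial forces (sectioning from the free end, tension +): N_CD = 13 kN, N_BC = -17.1 kN, N_AB = -17.1 kN.
σ_BC = N_BC/A_BC = -17100/1500 = -11.4 MPa.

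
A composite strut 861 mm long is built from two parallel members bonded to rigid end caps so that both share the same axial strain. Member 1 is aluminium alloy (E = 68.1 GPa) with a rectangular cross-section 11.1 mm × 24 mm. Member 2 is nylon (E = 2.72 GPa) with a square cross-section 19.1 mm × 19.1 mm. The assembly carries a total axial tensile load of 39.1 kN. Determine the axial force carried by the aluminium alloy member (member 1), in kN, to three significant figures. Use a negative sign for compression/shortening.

37.1 kN

A_1 = 266.4 mm².
A_2 = 364.8 mm².
Equal strain + equilibrium ⇒ each member carries load in proportion to AE: A₁E₁ = 18140000 N, A₂E₂ = 992300 N, ΣAE = 19130000 N.
F₁ = P·A₁E₁/ΣAE = 39100·18140000/19130000 = 37070 N.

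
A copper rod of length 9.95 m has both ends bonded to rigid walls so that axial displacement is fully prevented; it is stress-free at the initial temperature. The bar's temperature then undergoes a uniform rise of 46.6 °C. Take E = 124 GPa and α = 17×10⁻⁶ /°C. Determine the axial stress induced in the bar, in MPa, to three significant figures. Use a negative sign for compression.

Free thermal expansion αLΔT = 17e-6 · 9950 · 46.6 = 7.882 mm.
The walls impose strain ε = −(7.882)/9950 = -7.9220e-04; σ = Eε = 124000 · -7.9220e-04 = -98.23 MPa.

-98.2 MPa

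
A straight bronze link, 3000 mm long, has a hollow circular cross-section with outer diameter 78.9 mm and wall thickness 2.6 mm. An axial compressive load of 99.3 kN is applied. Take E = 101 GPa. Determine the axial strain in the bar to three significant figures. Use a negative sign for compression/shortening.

-0.00158

A = 623.2 mm².
σ = N/A = -159.3 MPa; ε = σ/E = -159.3/101000 = -1.578e-03.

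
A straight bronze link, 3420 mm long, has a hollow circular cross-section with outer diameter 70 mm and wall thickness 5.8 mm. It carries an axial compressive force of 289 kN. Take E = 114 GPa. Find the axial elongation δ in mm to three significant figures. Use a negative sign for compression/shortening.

A = 1170 mm².
δ_mech = NL/(AE) = -289000·3420/(1170·114000) = -7.412 mm.

-7.41 mm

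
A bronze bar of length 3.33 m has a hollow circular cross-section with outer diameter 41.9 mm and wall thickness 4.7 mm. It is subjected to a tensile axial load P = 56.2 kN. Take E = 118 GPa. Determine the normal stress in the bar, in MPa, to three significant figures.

102 MPa

A = 549.3 mm².
σ = N/A = 56200/549.3 = 102.3 MPa.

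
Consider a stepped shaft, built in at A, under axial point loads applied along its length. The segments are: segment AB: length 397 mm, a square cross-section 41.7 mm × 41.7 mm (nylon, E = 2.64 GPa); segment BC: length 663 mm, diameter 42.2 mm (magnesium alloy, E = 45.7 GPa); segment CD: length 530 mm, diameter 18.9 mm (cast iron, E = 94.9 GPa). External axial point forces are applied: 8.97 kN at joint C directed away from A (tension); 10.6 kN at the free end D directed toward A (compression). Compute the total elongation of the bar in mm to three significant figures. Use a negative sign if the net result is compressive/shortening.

-0.369 mm

Internal axial forces (sectioning from the free end, tension +): N_CD = -10.6 kN, N_BC = -1.63 kN, N_AB = -1.63 kN.
A_AB = 1739 mm².
A_BC = 1399 mm².
A_CD = 280.6 mm².
δ_AB = -1630·397/(1739·2640) = -0.141 mm
δ_BC = -1630·663/(1399·45700) = -0.01691 mm
δ_CD = -10600·530/(280.6·94900) = -0.211 mm
δ = Σδ_i = -0.3689 mm.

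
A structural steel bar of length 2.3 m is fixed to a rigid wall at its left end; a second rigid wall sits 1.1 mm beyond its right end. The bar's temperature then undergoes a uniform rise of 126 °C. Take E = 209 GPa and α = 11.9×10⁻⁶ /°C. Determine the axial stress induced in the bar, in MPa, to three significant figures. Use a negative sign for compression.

-213 MPa

Free thermal expansion αLΔT = 11.9e-6 · 2300 · 126 = 3.449 mm.
The walls engage after the gap closes; constrained expansion = 3.449 − 1.1 = 2.349 mm.
The walls impose strain ε = −(2.349)/2300 = -1.0211e-03; σ = Eε = 209000 · -1.0211e-03 = -213.4 MPa.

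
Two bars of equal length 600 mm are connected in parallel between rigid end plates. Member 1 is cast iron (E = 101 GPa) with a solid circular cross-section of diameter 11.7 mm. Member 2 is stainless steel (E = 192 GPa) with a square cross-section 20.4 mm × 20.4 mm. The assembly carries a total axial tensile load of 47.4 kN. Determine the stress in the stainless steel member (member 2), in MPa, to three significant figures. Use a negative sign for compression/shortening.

100 MPa

A_1 = 107.5 mm².
A_2 = 416.2 mm².
Equal strain + equilibrium ⇒ each member carries load in proportion to AE: A₁E₁ = 10860000 N, A₂E₂ = 79900000 N, ΣAE = 90760000 N.
σ₂ = P·E₂/ΣAE = 47400·192000/90760000 = 100.3 MPa.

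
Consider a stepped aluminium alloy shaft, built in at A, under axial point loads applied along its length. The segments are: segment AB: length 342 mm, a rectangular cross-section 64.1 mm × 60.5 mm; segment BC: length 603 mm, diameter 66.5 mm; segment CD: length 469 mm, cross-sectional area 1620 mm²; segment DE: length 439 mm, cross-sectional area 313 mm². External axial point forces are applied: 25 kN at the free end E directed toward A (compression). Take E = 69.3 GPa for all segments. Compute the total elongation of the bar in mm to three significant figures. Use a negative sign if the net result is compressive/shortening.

Internal axial forces (sectioning from the free end, tension +): N_DE = -25 kN, N_CD = -25 kN, N_BC = -25 kN, N_AB = -25 kN.
A_AB = 3878 mm².
A_BC = 3473 mm².
δ_AB = -25000·342/(3878·69300) = -0.03181 mm
δ_BC = -25000·603/(3473·69300) = -0.06263 mm
δ_CD = -25000·469/(1620·69300) = -0.1044 mm
δ_DE = -25000·439/(313·69300) = -0.506 mm
δ = Σδ_i = -0.7049 mm.

-0.705 mm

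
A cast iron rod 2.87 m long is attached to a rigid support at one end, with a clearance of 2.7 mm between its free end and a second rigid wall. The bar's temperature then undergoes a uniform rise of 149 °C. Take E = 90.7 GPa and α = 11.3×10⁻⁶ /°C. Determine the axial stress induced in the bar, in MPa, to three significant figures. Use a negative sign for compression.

Free thermal expansion αLΔT = 11.3e-6 · 2870 · 149 = 4.832 mm.
The walls engage after the gap closes; constrained expansion = 4.832 − 2.7 = 2.132 mm.
The walls impose strain ε = −(2.132)/2870 = -7.4293e-04; σ = Eε = 90700 · -7.4293e-04 = -67.38 MPa.

-67.4 MPa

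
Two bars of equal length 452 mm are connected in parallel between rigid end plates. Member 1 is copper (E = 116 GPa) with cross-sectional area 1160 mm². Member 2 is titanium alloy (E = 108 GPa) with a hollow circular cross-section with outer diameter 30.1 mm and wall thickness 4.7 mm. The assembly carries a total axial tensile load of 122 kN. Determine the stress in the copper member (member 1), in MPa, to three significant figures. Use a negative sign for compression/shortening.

A_2 = 375 mm².
Equal strain + equilibrium ⇒ each member carries load in proportion to AE: A₁E₁ = 134600000 N, A₂E₂ = 40500000 N, ΣAE = 175100000 N.
σ₁ = P·E₁/ΣAE = 122000·116000/175100000 = 80.84 MPa.

80.8 MPa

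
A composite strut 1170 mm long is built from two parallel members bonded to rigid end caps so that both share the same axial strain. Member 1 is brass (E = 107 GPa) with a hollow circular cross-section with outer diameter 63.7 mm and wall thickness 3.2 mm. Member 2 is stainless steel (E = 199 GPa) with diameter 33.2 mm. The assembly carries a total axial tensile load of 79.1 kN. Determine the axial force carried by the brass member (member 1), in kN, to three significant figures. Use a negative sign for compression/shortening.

A_1 = 608.2 mm².
A_2 = 865.7 mm².
Equal strain + equilibrium ⇒ each member carries load in proportion to AE: A₁E₁ = 65080000 N, A₂E₂ = 172300000 N, ΣAE = 237400000 N.
F₁ = P·A₁E₁/ΣAE = 79100·65080000/237400000 = 21690 N.

21.7 kN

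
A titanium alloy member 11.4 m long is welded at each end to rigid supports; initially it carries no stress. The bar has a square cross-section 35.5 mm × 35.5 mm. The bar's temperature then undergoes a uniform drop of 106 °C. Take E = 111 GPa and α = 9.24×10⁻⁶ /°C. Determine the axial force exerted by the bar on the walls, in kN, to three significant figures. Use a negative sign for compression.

137 kN

Free thermal expansion αLΔT = 9.24e-6 · 11400 · -106 = -11.17 mm.
The walls impose strain ε = −(-11.17)/11400 = 9.7944e-04; σ = Eε = 111000 · 9.7944e-04 = 108.7 MPa.
Wall reaction R = σ·A = 108.7·1260 = 137000 N = 137 kN.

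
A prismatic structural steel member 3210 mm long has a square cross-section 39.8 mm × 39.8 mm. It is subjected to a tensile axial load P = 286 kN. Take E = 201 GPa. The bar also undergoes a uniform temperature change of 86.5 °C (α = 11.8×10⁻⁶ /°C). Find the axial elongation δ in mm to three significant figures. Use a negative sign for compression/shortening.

6.16 mm

A = 1584 mm².
δ_mech = NL/(AE) = 286000·3210/(1584·201000) = 2.883 mm.
δ_thermal = αLΔT = 11.8e-6·3210·86.5 = 3.276 mm.
δ = δ_mech + δ_thermal = 6.16 mm.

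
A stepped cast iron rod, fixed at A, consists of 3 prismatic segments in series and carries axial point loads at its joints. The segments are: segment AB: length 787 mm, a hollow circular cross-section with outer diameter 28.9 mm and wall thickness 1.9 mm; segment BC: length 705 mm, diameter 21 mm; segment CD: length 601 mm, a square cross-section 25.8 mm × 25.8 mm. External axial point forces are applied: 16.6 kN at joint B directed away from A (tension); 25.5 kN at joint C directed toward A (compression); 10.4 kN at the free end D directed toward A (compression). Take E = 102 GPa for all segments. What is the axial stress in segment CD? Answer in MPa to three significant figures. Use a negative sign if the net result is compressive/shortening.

-15.6 MPa

Internal axial forces (sectioning from the free end, tension +): N_CD = -10.4 kN, N_BC = -35.9 kN, N_AB = -19.3 kN.
A_CD = 665.6 mm².
σ_CD = N_CD/A_CD = -10400/665.6 = -15.62 MPa.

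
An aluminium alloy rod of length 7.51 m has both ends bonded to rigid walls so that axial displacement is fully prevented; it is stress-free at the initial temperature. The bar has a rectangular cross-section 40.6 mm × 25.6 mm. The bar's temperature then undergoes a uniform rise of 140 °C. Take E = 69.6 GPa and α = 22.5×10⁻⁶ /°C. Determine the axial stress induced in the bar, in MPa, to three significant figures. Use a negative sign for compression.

Free thermal expansion αLΔT = 22.5e-6 · 7510 · 140 = 23.66 mm.
The walls impose strain ε = −(23.66)/7510 = -3.1500e-03; σ = Eε = 69600 · -3.1500e-03 = -219.2 MPa.

-219 MPa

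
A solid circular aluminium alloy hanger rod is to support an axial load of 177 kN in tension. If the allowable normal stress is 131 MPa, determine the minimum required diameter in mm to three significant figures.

Required area A ≥ P/σ_allow = 177000/131 = 1351 mm².
For a solid circular section, d ≥ √(4A/π) = 41.48 mm.

41.5 mm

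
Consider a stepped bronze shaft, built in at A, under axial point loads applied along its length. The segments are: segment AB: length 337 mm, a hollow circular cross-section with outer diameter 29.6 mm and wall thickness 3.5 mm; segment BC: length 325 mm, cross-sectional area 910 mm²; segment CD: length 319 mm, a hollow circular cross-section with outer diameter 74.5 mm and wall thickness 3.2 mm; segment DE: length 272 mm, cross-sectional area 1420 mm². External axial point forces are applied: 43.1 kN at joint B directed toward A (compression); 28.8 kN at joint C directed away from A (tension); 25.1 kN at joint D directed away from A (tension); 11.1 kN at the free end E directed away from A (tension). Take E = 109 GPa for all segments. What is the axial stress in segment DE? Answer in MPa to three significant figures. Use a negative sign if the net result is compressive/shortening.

Internal axial forces (sectioning from the free end, tension +): N_DE = 11.1 kN, N_CD = 36.2 kN, N_BC = 65 kN, N_AB = 21.9 kN.
σ_DE = N_DE/A_DE = 11100/1420 = 7.817 MPa.

7.82 MPa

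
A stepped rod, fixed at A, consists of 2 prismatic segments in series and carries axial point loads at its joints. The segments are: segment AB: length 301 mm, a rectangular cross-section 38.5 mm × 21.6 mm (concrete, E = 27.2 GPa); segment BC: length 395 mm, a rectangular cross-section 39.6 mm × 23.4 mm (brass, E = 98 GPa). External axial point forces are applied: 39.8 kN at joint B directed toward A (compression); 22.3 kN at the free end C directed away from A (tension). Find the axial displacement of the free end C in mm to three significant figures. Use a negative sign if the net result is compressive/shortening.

Internal axial forces (sectioning from the free end, tension +): N_BC = 22.3 kN, N_AB = -17.5 kN.
A_AB = 831.6 mm².
A_BC = 926.6 mm².
δ_AB = -17500·301/(831.6·27200) = -0.2329 mm
δ_BC = 22300·395/(926.6·98000) = 0.097 mm
δ = Σδ_i = -0.1359 mm.

-0.136 mm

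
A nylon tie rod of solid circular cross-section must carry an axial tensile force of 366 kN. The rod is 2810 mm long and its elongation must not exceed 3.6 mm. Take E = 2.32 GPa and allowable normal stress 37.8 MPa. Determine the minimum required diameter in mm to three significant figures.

Required area A ≥ P/σ_allow = 366000/37.8 = 9683 mm².
For a solid circular section, d ≥ √(4A/π) = 111 mm.
Elongation limit: A ≥ PL/(Eδ_allow) = 366000·2810/(2320·3.6) = 123100 mm² ⇒ d ≥ 396 mm.
The elongation limit governs.

396 mm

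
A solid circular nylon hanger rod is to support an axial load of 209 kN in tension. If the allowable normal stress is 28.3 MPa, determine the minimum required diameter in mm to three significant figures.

97.0 mm

Required area A ≥ P/σ_allow = 209000/28.3 = 7385 mm².
For a solid circular section, d ≥ √(4A/π) = 96.97 mm.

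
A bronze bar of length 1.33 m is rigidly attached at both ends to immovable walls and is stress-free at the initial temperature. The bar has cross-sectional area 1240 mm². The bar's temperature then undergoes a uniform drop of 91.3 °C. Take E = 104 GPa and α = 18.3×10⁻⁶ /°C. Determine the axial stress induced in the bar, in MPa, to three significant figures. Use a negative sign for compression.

Free thermal expansion αLΔT = 18.3e-6 · 1330 · -91.3 = -2.222 mm.
The walls impose strain ε = −(-2.222)/1330 = 1.6708e-03; σ = Eε = 104000 · 1.6708e-03 = 173.8 MPa.

174 MPa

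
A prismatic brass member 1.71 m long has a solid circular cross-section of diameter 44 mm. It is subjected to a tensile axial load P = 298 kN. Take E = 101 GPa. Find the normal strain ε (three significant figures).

0.00194

A = 1521 mm².
σ = N/A = 196 MPa; ε = σ/E = 196/101000 = 1.940e-03.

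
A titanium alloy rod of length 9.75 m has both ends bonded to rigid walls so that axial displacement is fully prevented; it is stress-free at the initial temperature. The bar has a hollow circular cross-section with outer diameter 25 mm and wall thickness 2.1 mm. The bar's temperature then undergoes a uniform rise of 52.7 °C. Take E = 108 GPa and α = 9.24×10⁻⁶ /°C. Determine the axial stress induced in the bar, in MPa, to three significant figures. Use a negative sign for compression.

Free thermal expansion αLΔT = 9.24e-6 · 9750 · 52.7 = 4.748 mm.
The walls impose strain ε = −(4.748)/9750 = -4.8695e-04; σ = Eε = 108000 · -4.8695e-04 = -52.59 MPa.

-52.6 MPa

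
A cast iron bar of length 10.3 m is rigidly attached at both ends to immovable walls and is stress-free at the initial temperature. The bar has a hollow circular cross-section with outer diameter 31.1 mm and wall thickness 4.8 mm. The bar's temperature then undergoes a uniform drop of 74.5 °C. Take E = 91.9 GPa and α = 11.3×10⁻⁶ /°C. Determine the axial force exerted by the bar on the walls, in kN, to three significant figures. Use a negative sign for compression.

Free thermal expansion αLΔT = 11.3e-6 · 10300 · -74.5 = -8.671 mm.
The walls impose strain ε = −(-8.671)/10300 = 8.4185e-04; σ = Eε = 91900 · 8.4185e-04 = 77.37 MPa.
Wall reaction R = σ·A = 77.37·396.6 = 30680 N = 30.68 kN.

30.7 kN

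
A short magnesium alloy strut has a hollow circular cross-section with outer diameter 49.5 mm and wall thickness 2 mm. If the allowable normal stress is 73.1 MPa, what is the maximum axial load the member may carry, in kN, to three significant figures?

A = 298.5 mm².
P_max = σ_allow · A = 73.1 · 298.5 = 21820 N = 21.82 kN.

21.8 kN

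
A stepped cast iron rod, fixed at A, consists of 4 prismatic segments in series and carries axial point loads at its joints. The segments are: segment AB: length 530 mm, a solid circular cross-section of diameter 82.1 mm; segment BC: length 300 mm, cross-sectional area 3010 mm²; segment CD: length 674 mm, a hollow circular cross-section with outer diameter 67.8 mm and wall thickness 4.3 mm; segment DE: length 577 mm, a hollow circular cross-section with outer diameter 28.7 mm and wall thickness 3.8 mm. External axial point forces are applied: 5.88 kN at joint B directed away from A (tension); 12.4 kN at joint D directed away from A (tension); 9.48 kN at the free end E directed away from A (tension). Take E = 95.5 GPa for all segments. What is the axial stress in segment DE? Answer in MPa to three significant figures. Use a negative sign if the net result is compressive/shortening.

Internal axial forces (sectioning from the free end, tension +): N_DE = 9.48 kN, N_CD = 21.88 kN, N_BC = 21.88 kN, N_AB = 27.76 kN.
A_DE = 297.3 mm².
σ_DE = N_DE/A_DE = 9480/297.3 = 31.89 MPa.

31.9 MPa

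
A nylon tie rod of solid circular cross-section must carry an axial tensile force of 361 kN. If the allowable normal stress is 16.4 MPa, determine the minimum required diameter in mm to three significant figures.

167 mm

Required area A ≥ P/σ_allow = 361000/16.4 = 22010 mm².
For a solid circular section, d ≥ √(4A/π) = 167.4 mm.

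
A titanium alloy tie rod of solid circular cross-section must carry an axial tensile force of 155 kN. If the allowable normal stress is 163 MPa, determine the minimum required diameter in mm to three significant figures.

Required area A ≥ P/σ_allow = 155000/163 = 950.9 mm².
For a solid circular section, d ≥ √(4A/π) = 34.8 mm.

34.8 mm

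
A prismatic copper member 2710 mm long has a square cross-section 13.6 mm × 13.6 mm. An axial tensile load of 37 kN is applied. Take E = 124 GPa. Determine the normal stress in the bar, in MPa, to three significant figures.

200 MPa

A = 185 mm².
σ = N/A = 37000/185 = 200 MPa.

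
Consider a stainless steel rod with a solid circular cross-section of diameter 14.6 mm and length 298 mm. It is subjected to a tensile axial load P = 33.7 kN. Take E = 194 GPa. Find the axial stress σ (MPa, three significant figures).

A = 167.4 mm².
σ = N/A = 33700/167.4 = 201.3 MPa.

201 MPa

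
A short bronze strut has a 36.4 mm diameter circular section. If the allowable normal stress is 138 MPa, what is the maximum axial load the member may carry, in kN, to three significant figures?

A = 1041 mm².
P_max = σ_allow · A = 138 · 1041 = 143600 N = 143.6 kN.

144 kN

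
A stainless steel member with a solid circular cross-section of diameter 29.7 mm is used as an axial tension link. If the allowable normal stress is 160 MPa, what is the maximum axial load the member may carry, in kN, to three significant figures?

A = 692.8 mm².
P_max = σ_allow · A = 160 · 692.8 = 110800 N = 110.8 kN.

111 kN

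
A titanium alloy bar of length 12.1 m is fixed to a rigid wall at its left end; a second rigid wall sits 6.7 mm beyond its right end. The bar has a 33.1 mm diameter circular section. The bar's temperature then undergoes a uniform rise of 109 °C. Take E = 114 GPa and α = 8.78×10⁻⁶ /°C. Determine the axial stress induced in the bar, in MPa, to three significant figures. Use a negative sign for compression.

Free thermal expansion αLΔT = 8.78e-6 · 12100 · 109 = 11.58 mm.
The walls engage after the gap closes; constrained expansion = 11.58 − 6.7 = 4.88 mm.
The walls impose strain ε = −(4.88)/12100 = -4.0330e-04; σ = Eε = 114000 · -4.0330e-04 = -45.98 MPa.

-46.0 MPa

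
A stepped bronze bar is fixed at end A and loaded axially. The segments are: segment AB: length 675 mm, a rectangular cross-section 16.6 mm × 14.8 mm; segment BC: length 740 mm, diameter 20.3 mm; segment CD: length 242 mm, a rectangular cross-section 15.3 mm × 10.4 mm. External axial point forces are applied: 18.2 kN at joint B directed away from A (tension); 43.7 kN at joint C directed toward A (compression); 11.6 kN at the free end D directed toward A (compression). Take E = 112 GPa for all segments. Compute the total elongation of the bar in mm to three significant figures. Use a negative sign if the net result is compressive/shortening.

Internal axial forces (sectioning from the free end, tension +): N_CD = -11.6 kN, N_BC = -55.3 kN, N_AB = -37.1 kN.
A_AB = 245.7 mm².
A_BC = 323.7 mm².
A_CD = 159.1 mm².
δ_AB = -37100·675/(245.7·112000) = -0.9101 mm
δ_BC = -55300·740/(323.7·112000) = -1.129 mm
δ_CD = -11600·242/(159.1·112000) = -0.1575 mm
δ = Σδ_i = -2.197 mm.

-2.20 mm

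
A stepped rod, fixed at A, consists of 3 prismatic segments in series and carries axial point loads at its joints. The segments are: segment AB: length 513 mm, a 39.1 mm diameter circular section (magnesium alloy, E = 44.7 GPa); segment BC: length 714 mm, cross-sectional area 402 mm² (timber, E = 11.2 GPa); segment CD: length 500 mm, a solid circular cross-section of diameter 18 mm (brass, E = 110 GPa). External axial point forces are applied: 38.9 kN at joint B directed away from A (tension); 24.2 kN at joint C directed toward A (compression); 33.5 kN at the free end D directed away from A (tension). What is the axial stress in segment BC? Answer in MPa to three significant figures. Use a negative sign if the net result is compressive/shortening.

Internal axial forces (sectioning from the free end, tension +): N_CD = 33.5 kN, N_BC = 9.3 kN, N_AB = 48.2 kN.
σ_BC = N_BC/A_BC = 9300/402 = 23.13 MPa.

23.1 MPa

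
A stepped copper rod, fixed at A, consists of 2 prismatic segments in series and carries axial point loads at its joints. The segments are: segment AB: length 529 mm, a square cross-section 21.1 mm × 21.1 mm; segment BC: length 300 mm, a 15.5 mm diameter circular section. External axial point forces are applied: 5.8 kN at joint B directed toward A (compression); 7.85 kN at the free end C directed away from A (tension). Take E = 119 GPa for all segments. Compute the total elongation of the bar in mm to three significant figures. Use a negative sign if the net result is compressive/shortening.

0.125 mm

Internal axial forces (sectioning from the free end, tension +): N_BC = 7.85 kN, N_AB = 2.05 kN.
A_AB = 445.2 mm².
A_BC = 188.7 mm².
δ_AB = 2050·529/(445.2·119000) = 0.02047 mm
δ_BC = 7850·300/(188.7·119000) = 0.1049 mm
δ = Σδ_i = 0.1253 mm.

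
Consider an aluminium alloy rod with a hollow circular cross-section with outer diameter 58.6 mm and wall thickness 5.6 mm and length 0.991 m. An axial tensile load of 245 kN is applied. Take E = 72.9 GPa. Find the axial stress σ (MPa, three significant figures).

263 MPa

A = 932.4 mm².
σ = N/A = 245000/932.4 = 262.8 MPa.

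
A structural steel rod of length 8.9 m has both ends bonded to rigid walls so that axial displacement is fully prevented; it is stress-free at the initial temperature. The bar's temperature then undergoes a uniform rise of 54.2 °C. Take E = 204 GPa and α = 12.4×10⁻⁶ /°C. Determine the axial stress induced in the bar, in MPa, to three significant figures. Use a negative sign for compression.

Free thermal expansion αLΔT = 12.4e-6 · 8900 · 54.2 = 5.982 mm.
The walls impose strain ε = −(5.982)/8900 = -6.7208e-04; σ = Eε = 204000 · -6.7208e-04 = -137.1 MPa.

-137 MPa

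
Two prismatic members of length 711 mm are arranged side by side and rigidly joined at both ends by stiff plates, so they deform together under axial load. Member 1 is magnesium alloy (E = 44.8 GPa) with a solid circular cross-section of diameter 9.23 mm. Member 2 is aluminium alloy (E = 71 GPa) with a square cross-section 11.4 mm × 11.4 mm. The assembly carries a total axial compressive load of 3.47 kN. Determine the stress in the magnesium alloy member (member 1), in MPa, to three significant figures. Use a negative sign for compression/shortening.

-12.7 MPa

A_1 = 66.91 mm².
A_2 = 130 mm².
Equal strain + equilibrium ⇒ each member carries load in proportion to AE: A₁E₁ = 2998000 N, A₂E₂ = 9227000 N, ΣAE = 12220000 N.
σ₁ = P·E₁/ΣAE = -3470·44800/12220000 = -12.72 MPa.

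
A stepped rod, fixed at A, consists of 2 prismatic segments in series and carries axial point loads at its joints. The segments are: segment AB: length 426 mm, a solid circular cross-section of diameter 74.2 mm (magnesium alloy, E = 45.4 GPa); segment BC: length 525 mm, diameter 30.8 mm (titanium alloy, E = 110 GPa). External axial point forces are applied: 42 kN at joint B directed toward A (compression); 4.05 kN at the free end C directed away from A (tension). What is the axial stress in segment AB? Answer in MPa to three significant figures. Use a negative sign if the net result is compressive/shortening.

-8.78 MPa

Internal axial forces (sectioning from the free end, tension +): N_BC = 4.05 kN, N_AB = -37.95 kN.
A_AB = 4324 mm².
σ_AB = N_AB/A_AB = -37950/4324 = -8.776 MPa.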